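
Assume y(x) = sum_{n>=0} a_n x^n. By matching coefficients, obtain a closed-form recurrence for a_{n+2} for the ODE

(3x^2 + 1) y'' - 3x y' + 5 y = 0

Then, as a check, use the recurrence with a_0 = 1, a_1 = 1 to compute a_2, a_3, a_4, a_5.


Substitute y = sum_n a_n x^n.
(1 + 3 x^2) y'' contributes (n+2)(n+1) a_{n+2} + 3 n(n-1) a_n at x^n.
-3 x y'(x) contributes -3 n a_n at x^n.
5 y(x) contributes 5 a_n at x^n.
Matching x^n: (n+2)(n+1) a_{n+2} + (3 n(n-1) - 3 n + 5) a_n = 0.
Thus a_{n+2} = (-3 n(n-1) + 3 n - 5) / ((n+1)(n+2)) * a_n.

Check with a_0 = 1, a_1 = 1 (apply the recurrence for n = 0, 1, 2, 3): a_0 = 1, a_1 = 1, a_2 = -5/2, a_3 = -1/3, a_4 = 25/24, a_5 = 7/30.

a_(n+2) = (-3 n(n-1) + 3 n - 5) / ((n+1)(n+2)) * a_n; check: a_0 = 1, a_1 = 1, a_2 = -5/2, a_3 = -1/3, a_4 = 25/24, a_5 = 7/30


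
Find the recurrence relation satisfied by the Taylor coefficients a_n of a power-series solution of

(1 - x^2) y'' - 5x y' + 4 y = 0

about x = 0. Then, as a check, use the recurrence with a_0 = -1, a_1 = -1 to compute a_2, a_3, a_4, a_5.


Substitute y = sum_n a_n x^n.
(1 - 1 x^2) y'' contributes (n+2)(n+1) a_{n+2} - n(n-1) a_n at x^n.
-5 x y'(x) contributes -5 n a_n at x^n.
4 y(x) contributes 4 a_n at x^n.
Matching x^n: (n+2)(n+1) a_{n+2} + (-n(n-1) - 5 n + 4) a_n = 0.
Thus a_{n+2} = (n(n-1) + 5 n - 4) / ((n+1)(n+2)) * a_n.

Check with a_0 = -1, a_1 = -1 (apply the recurrence for n = 0, 1, 2, 3): a_0 = -1, a_1 = -1, a_2 = 2, a_3 = -1/6, a_4 = 4/3, a_5 = -17/120.

a_(n+2) = (n(n-1) + 5 n - 4) / ((n+1)(n+2)) * a_n; check: a_0 = -1, a_1 = -1, a_2 = 2, a_3 = -1/6, a_4 = 4/3, a_5 = -17/120


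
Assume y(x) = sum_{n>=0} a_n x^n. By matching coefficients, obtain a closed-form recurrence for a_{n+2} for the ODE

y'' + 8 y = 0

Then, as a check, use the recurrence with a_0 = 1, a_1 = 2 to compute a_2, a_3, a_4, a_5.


Substitute y = sum_n a_n x^n into y'' + (const) y = 0.
y''(x) = sum_{n>=0} (n+2)(n+1) a_{n+2} x^n.
The ODE becomes sum_n [(n+2)(n+1) a_{n+2} + 8 a_n] x^n = 0.
Setting each coefficient to zero gives the recurrence:
  (n+2)(n+1) a_{n+2} + 8 a_n = 0,
  a_{n+2} = -8 / ((n+1)(n+2)) a_n.

Check with a_0 = 1, a_1 = 2 (apply the recurrence for n = 0, 1, 2, 3): a_0 = 1, a_1 = 2, a_2 = -4, a_3 = -8/3, a_4 = 8/3, a_5 = 16/15.

a_{n+2} = -8/((n+1)(n+2)) * a_n; check: a_0 = 1, a_1 = 2, a_2 = -4, a_3 = -8/3, a_4 = 8/3, a_5 = 16/15


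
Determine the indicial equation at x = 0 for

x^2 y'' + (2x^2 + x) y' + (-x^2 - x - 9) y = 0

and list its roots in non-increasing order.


Divide by x^2 to reach normal form y'' + P_1(x) y' + P_2(x) y = 0 with P_1(x) = 2 + 1/x and P_2(x) = -1 - 1/x - 9/x^2.
x = 0 is a singular point because the y'-coefficient 2 + 1/x has a pole at x = 0 and the y-coefficient -1 - 1/x - 9/x^2 has a pole at x = 0.
It is a regular singular point because x P_1(x) = p(x) = 2x + 1 and x^2 P_2(x) = q(x) = -x^2 - x - 9 are polynomials, hence analytic at x = 0.
p(0) = 1,  q(0) = -9.
Indicial equation: r(r-1) + p(0) r + q(0) = 0, i.e. r^2 + (p(0) - 1) r + q(0) = 0, i.e. r^2 - 9 = 0.
Discriminant: (0)^2 - 4(-9) = 36, so r = (0 ± 6)/2.
Solving: r_1 = 3, r_2 = -3.

indicial: r^2 - 9 = 0; roots r_1 = 3, r_2 = -3


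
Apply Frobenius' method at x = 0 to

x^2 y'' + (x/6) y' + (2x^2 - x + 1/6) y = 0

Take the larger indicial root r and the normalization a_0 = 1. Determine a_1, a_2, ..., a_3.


Write in Frobenius form y'' + (p(x)/x) y' + (q(x)/x^2) y = 0:
  p(x) = 1/6,  q(x) = 2x^2 - x + 1/6.
Indicial equation: r(r-1) + (1/6) r + (1/6) = 0 -> roots r_1 = 1/2, r_2 = 1/3.
Take r = r_1 = 1/2. Let y(x) = x^r sum_{n>=0} a_n x^n with a_0 = 1.
Substitute y = x^r sum a_n x^n and match x^{r+n}. The recurrence is
  D(n) a_n - 1 a_{n-1} + 2 a_{n-2} = 0,  where D(n) = (r+n)(r+n-1) + (1/6)(r+n) + (1/6).
  a_n = [1 a_{n-1} - 2 a_{n-2}] / D(n).
Since the indicial polynomial factors as (r - r_1)(r - r_2), D(n) = (r_1 + n - r_1)(r_1 + n - r_2) = n(n + 1/6).
Evaluating step by step (a_0 = 1):
  n = 1: D(1) = 1(1 + 1/6) = 7/6; numerator = 1(1) = 1; a_1 = (1)/(7/6) = 6/7
  n = 2: D(2) = 2(2 + 1/6) = 13/3; numerator = 1(6/7) - 2(1) = -8/7; a_2 = (-8/7)/(13/3) = -24/91
  n = 3: D(3) = 3(3 + 1/6) = 19/2; numerator = 1(-24/91) - 2(6/7) = -180/91; a_3 = (-180/91)/(19/2) = -360/1729

r = 1/2; a_0 = 1; a_1 = 6/7; a_2 = -24/91; a_3 = -360/1729


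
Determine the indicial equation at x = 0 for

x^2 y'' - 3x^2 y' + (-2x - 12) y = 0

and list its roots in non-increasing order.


Divide by x^2 to reach normal form y'' + P_1(x) y' + P_2(x) y = 0 with P_1(x) = -3 and P_2(x) = -2/x - 12/x^2.
x = 0 is a singular point because the y-coefficient -2/x - 12/x^2 has a pole at x = 0.
It is a regular singular point because x P_1(x) = p(x) = -3x and x^2 P_2(x) = q(x) = -2x - 12 are polynomials, hence analytic at x = 0.
p(0) = 0,  q(0) = -12.
Indicial equation: r(r-1) + p(0) r + q(0) = 0, i.e. r^2 + (p(0) - 1) r + q(0) = 0, i.e. r^2 - 1 r - 12 = 0.
Discriminant: (-1)^2 - 4(-12) = 49, so r = (1 ± 7)/2.
Solving: r_1 = 4, r_2 = -3.

indicial: r^2 - 1 r - 12 = 0; roots r_1 = 4, r_2 = -3


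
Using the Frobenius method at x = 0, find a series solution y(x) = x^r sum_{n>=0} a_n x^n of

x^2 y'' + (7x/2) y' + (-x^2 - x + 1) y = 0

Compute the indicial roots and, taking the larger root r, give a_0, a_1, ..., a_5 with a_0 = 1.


Write in Frobenius form y'' + (p(x)/x) y' + (q(x)/x^2) y = 0:
  p(x) = 7/2,  q(x) = -x^2 - x + 1.
Indicial equation: r(r-1) + (7/2) r + (1) = 0 -> roots r_1 = -1/2, r_2 = -2.
Take r = r_1 = -1/2. Let y(x) = x^r sum_{n>=0} a_n x^n with a_0 = 1.
Substitute y = x^r sum a_n x^n and match x^{r+n}. The recurrence is
  D(n) a_n - 1 a_{n-1} - 1 a_{n-2} = 0,  where D(n) = (r+n)(r+n-1) + (7/2)(r+n) + (1).
  a_n = [1 a_{n-1} + 1 a_{n-2}] / D(n).
Since the indicial polynomial factors as (r - r_1)(r - r_2), D(n) = (r_1 + n - r_1)(r_1 + n - r_2) = n(n + 3/2).
Evaluating step by step (a_0 = 1):
  n = 1: D(1) = 1(1 + 3/2) = 5/2; numerator = 1(1) = 1; a_1 = (1)/(5/2) = 2/5
  n = 2: D(2) = 2(2 + 3/2) = 7; numerator = 1(2/5) + 1(1) = 7/5; a_2 = (7/5)/(7) = 1/5
  n = 3: D(3) = 3(3 + 3/2) = 27/2; numerator = 1(1/5) + 1(2/5) = 3/5; a_3 = (3/5)/(27/2) = 2/45
  n = 4: D(4) = 4(4 + 3/2) = 22; numerator = 1(2/45) + 1(1/5) = 11/45; a_4 = (11/45)/(22) = 1/90
  n = 5: D(5) = 5(5 + 3/2) = 65/2; numerator = 1(1/90) + 1(2/45) = 1/18; a_5 = (1/18)/(65/2) = 1/585

r = -1/2; a_0 = 1; a_1 = 2/5; a_2 = 1/5; a_3 = 2/45; a_4 = 1/90; a_5 = 1/585


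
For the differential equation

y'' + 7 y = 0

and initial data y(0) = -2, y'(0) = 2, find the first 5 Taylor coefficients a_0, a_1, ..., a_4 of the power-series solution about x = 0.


Ansatz: y(x) = sum_{n>=0} a_n x^n, so y'(x) = sum_{n>=1} n a_n x^(n-1) and y''(x) = sum_{n>=2} n(n-1) a_n x^(n-2).
Substitute into P(x) y'' + Q(x) y' + R(x) y = 0 with P(x) = 1, Q(x) = 0, R(x) = 7, and match powers of x.
Initial conditions: a_0 = -2, a_1 = 2.
Setting the coefficient of each power of x to zero and solving order by order (substituting the coefficients already found):
  x^0: 2 a_2 + 7 a_0 = 0  ->  2 a_2 = -7 a_0 = 14  ->  a_2 = 7
  x^1: 6 a_3 + 7 a_1 = 0  ->  6 a_3 = -7 a_1 = -14  ->  a_3 = -7/3
  x^2: 12 a_4 + 7 a_2 = 0  ->  12 a_4 = -7 a_2 = -49  ->  a_4 = -49/12
Truncated series: y(x) = -2 + 2 x + 7 x^2 - (7/3) x^3 - (49/12) x^4 + O(x^5).

a_0 = -2; a_1 = 2; a_2 = 7; a_3 = -7/3; a_4 = -49/12


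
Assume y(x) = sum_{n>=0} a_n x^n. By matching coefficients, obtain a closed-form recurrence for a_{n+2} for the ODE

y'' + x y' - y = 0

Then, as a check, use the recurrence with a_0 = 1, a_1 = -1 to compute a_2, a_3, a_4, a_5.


Substitute y = sum_n a_n x^n.
y''(x) has coefficient (n+2)(n+1) a_{n+2} at x^n;
x y'(x) has coefficient n a_n at x^n (shift);
-y(x) has coefficient -1 a_n at x^n.
Matching x^n: (n+2)(n+1) a_{n+2} + (n - 1) a_n = 0.
Thus a_{n+2} = (-n + 1) / ((n+1)(n+2)) * a_n.

Check with a_0 = 1, a_1 = -1 (apply the recurrence for n = 0, 1, 2, 3): a_0 = 1, a_1 = -1, a_2 = 1/2, a_3 = 0, a_4 = -1/24, a_5 = 0.

a_(n+2) = (-n + 1) / ((n+1)(n+2)) * a_n; check: a_0 = 1, a_1 = -1, a_2 = 1/2, a_3 = 0, a_4 = -1/24, a_5 = 0


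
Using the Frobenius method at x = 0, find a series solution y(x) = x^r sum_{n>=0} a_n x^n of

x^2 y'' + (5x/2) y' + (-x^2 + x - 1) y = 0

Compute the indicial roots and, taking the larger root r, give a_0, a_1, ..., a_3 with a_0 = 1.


Write in Frobenius form y'' + (p(x)/x) y' + (q(x)/x^2) y = 0:
  p(x) = 5/2,  q(x) = -x^2 + x - 1.
Indicial equation: r(r-1) + (5/2) r + (-1) = 0 -> roots r_1 = 1/2, r_2 = -2.
Take r = r_1 = 1/2. Let y(x) = x^r sum_{n>=0} a_n x^n with a_0 = 1.
Substitute y = x^r sum a_n x^n and match x^{r+n}. The recurrence is
  D(n) a_n + 1 a_{n-1} - 1 a_{n-2} = 0,  where D(n) = (r+n)(r+n-1) + (5/2)(r+n) + (-1).
  a_n = [-1 a_{n-1} + 1 a_{n-2}] / D(n).
Since the indicial polynomial factors as (r - r_1)(r - r_2), D(n) = (r_1 + n - r_1)(r_1 + n - r_2) = n(n + 5/2).
Evaluating step by step (a_0 = 1):
  n = 1: D(1) = 1(1 + 5/2) = 7/2; numerator = -1(1) = -1; a_1 = (-1)/(7/2) = -2/7
  n = 2: D(2) = 2(2 + 5/2) = 9; numerator = -1(-2/7) + 1(1) = 9/7; a_2 = (9/7)/(9) = 1/7
  n = 3: D(3) = 3(3 + 5/2) = 33/2; numerator = -1(1/7) + 1(-2/7) = -3/7; a_3 = (-3/7)/(33/2) = -2/77

r = 1/2; a_0 = 1; a_1 = -2/7; a_2 = 1/7; a_3 = -2/77


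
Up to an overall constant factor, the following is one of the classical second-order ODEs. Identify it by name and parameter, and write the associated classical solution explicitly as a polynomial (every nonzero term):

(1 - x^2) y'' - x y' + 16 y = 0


The equation is already in a standard form:  (1 - x^2) y'' - x y' + 16 y = 0.
This matches the Chebyshev equation (1 - x^2) y'' - x y' + n^2 y = 0 (note the -x y' term, not -2x y') with n^2 = 16, so n = 4; the polynomial solution is T_4(x).
With y = sum_k a_k x^k, matching x^k gives (k+2)(k+1) a_{k+2} = (k^2 - n^2) a_k = (k - 4)(k + 4) a_k. The right side vanishes at k = 4, so the series with the parity of 4 terminates at degree 4.
Standard normalization: leading coefficient of T_n is 2^(n-1), so a_4 = 2^3 = 8. Work downward with a_k = (k+1)(k+2) a_{k+2} / ((k - 4)(k + 4)):
  a_2 = (3)(4)(8) / ((2 - 4)(2 + 4)) = 96/(-12) = -8
  a_0 = (1)(2)(-8) / ((0 - 4)(0 + 4)) = -16/(-16) = 1
Hence T_4(x) = 8 x^4 - 8 x^2 + 1.

T_4(x); series = 8 x^4 - 8 x^2 + 1


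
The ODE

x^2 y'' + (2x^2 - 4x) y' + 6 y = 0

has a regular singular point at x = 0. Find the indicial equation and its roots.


Divide by x^2 to reach normal form y'' + P_1(x) y' + P_2(x) y = 0 with P_1(x) = 2 - 4/x and P_2(x) = 6/x^2.
x = 0 is a singular point because the y'-coefficient 2 - 4/x has a pole at x = 0 and the y-coefficient 6/x^2 has a pole at x = 0.
It is a regular singular point because x P_1(x) = p(x) = 2x - 4 and x^2 P_2(x) = q(x) = 6 are polynomials, hence analytic at x = 0.
p(0) = -4,  q(0) = 6.
Indicial equation: r(r-1) + p(0) r + q(0) = 0, i.e. r^2 + (p(0) - 1) r + q(0) = 0, i.e. r^2 - 5 r + 6 = 0.
Discriminant: (-5)^2 - 4(6) = 1, so r = (5 ± 1)/2.
Solving: r_1 = 3, r_2 = 2.

indicial: r^2 - 5 r + 6 = 0; roots r_1 = 3, r_2 = 2


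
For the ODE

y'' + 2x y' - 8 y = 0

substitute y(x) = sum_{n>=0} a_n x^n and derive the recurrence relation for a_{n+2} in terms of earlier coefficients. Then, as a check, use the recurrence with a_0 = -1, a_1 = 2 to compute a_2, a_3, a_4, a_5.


Substitute y = sum_n a_n x^n.
y''(x) has coefficient (n+2)(n+1) a_{n+2} at x^n;
2 x y'(x) has coefficient 2 n a_n at x^n (shift);
-8 y(x) has coefficient -8 a_n at x^n.
Matching x^n: (n+2)(n+1) a_{n+2} + (2n - 8) a_n = 0.
Thus a_{n+2} = (-2n + 8) / ((n+1)(n+2)) * a_n.

Check with a_0 = -1, a_1 = 2 (apply the recurrence for n = 0, 1, 2, 3): a_0 = -1, a_1 = 2, a_2 = -4, a_3 = 2, a_4 = -4/3, a_5 = 1/5.

a_(n+2) = (-2n + 8) / ((n+1)(n+2)) * a_n; check: a_0 = -1, a_1 = 2, a_2 = -4, a_3 = 2, a_4 = -4/3, a_5 = 1/5


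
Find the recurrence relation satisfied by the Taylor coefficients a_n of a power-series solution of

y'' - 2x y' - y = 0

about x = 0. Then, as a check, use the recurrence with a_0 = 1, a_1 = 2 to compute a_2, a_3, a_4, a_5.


Substitute y = sum_n a_n x^n.
y''(x) has coefficient (n+2)(n+1) a_{n+2} at x^n;
-2 x y'(x) has coefficient -2 n a_n at x^n (shift);
-y(x) has coefficient -1 a_n at x^n.
Matching x^n: (n+2)(n+1) a_{n+2} + (-2n - 1) a_n = 0.
Thus a_{n+2} = (2n + 1) / ((n+1)(n+2)) * a_n.

Check with a_0 = 1, a_1 = 2 (apply the recurrence for n = 0, 1, 2, 3): a_0 = 1, a_1 = 2, a_2 = 1/2, a_3 = 1, a_4 = 5/24, a_5 = 7/20.

a_(n+2) = (2n + 1) / ((n+1)(n+2)) * a_n; check: a_0 = 1, a_1 = 2, a_2 = 1/2, a_3 = 1, a_4 = 5/24, a_5 = 7/20


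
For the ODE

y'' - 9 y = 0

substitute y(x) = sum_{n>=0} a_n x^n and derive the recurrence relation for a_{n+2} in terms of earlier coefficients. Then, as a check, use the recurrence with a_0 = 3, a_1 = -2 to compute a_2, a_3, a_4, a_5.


Substitute y = sum_n a_n x^n into y'' + (const) y = 0.
y''(x) = sum_{n>=0} (n+2)(n+1) a_{n+2} x^n.
The ODE becomes sum_n [(n+2)(n+1) a_{n+2} - 9 a_n] x^n = 0.
Setting each coefficient to zero gives the recurrence:
  (n+2)(n+1) a_{n+2} - 9 a_n = 0,
  a_{n+2} = 9 / ((n+1)(n+2)) a_n.

Check with a_0 = 3, a_1 = -2 (apply the recurrence for n = 0, 1, 2, 3): a_0 = 3, a_1 = -2, a_2 = 27/2, a_3 = -3, a_4 = 81/8, a_5 = -27/20.

a_{n+2} = 9/((n+1)(n+2)) * a_n; check: a_0 = 3, a_1 = -2, a_2 = 27/2, a_3 = -3, a_4 = 81/8, a_5 = -27/20


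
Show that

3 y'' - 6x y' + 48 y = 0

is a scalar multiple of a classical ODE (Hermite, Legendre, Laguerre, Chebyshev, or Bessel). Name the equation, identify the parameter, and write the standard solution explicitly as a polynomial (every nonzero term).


All three coefficients share the factor 3; dividing through by 3 gives  y'' - 2x y' + 16 y = 0.
This matches the Hermite equation y'' - 2x y' + 2n y = 0 with 2n = 16, so n = 8; the polynomial solution is H_8(x).
With y = sum_k a_k x^k, matching x^k gives (k+2)(k+1) a_{k+2} = 2(k - n) a_k = 2(k - 8) a_k. The right side vanishes at k = 8, so the series with the parity of 8 terminates at degree 8.
Standard normalization: leading coefficient of H_n is 2^n, so a_8 = 2^8 = 256. Work downward with a_k = (k+1)(k+2) a_{k+2} / (2(k - n)):
  a_6 = (7)(8)(256) / (2(6 - 8)) = 14336/(-4) = -3584
  a_4 = (5)(6)(-3584) / (2(4 - 8)) = -107520/(-8) = 13440
  a_2 = (3)(4)(13440) / (2(2 - 8)) = 161280/(-12) = -13440
  a_0 = (1)(2)(-13440) / (2(0 - 8)) = -26880/(-16) = 1680
Hence H_8(x) = 256 x^8 - 3584 x^6 + 13440 x^4 - 13440 x^2 + 1680.

H_8(x); series = 256 x^8 - 3584 x^6 + 13440 x^4 - 13440 x^2 + 1680


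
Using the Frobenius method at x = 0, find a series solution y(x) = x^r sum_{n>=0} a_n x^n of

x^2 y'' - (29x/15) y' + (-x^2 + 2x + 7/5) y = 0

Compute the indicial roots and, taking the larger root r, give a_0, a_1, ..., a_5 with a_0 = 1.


Write in Frobenius form y'' + (p(x)/x) y' + (q(x)/x^2) y = 0:
  p(x) = -29/15,  q(x) = -x^2 + 2x + 7/5.
Indicial equation: r(r-1) + (-29/15) r + (7/5) = 0 -> roots r_1 = 7/3, r_2 = 3/5.
Take r = r_1 = 7/3. Let y(x) = x^r sum_{n>=0} a_n x^n with a_0 = 1.
Substitute y = x^r sum a_n x^n and match x^{r+n}. The recurrence is
  D(n) a_n + 2 a_{n-1} - 1 a_{n-2} = 0,  where D(n) = (r+n)(r+n-1) + (-29/15)(r+n) + (7/5).
  a_n = [-2 a_{n-1} + 1 a_{n-2}] / D(n).
Since the indicial polynomial factors as (r - r_1)(r - r_2), D(n) = (r_1 + n - r_1)(r_1 + n - r_2) = n(n + 26/15).
Evaluating step by step (a_0 = 1):
  n = 1: D(1) = 1(1 + 26/15) = 41/15; numerator = -2(1) = -2; a_1 = (-2)/(41/15) = -30/41
  n = 2: D(2) = 2(2 + 26/15) = 112/15; numerator = -2(-30/41) + 1(1) = 101/41; a_2 = (101/41)/(112/15) = 1515/4592
  n = 3: D(3) = 3(3 + 26/15) = 71/5; numerator = -2(1515/4592) + 1(-30/41) = -3195/2296; a_3 = (-3195/2296)/(71/5) = -225/2296
  n = 4: D(4) = 4(4 + 26/15) = 344/15; numerator = -2(-225/2296) + 1(1515/4592) = 345/656; a_4 = (345/656)/(344/15) = 5175/225664
  n = 5: D(5) = 5(5 + 26/15) = 101/3; numerator = -2(5175/225664) + 1(-225/2296) = -113625/789824; a_5 = (-113625/789824)/(101/3) = -3375/789824

r = 7/3; a_0 = 1; a_1 = -30/41; a_2 = 1515/4592; a_3 = -225/2296; a_4 = 5175/225664; a_5 = -3375/789824


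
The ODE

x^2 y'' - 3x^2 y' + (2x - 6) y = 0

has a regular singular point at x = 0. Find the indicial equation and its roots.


Divide by x^2 to reach normal form y'' + P_1(x) y' + P_2(x) y = 0 with P_1(x) = -3 and P_2(x) = 2/x - 6/x^2.
x = 0 is a singular point because the y-coefficient 2/x - 6/x^2 has a pole at x = 0.
It is a regular singular point because x P_1(x) = p(x) = -3x and x^2 P_2(x) = q(x) = 2x - 6 are polynomials, hence analytic at x = 0.
p(0) = 0,  q(0) = -6.
Indicial equation: r(r-1) + p(0) r + q(0) = 0, i.e. r^2 + (p(0) - 1) r + q(0) = 0, i.e. r^2 - 1 r - 6 = 0.
Discriminant: (-1)^2 - 4(-6) = 25, so r = (1 ± 5)/2.
Solving: r_1 = 3, r_2 = -2.

indicial: r^2 - 1 r - 6 = 0; roots r_1 = 3, r_2 = -2


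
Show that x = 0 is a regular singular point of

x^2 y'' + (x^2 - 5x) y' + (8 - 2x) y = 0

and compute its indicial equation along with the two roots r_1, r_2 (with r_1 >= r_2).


Divide by x^2 to reach normal form y'' + P_1(x) y' + P_2(x) y = 0 with P_1(x) = 1 - 5/x and P_2(x) = -2/x + 8/x^2.
x = 0 is a singular point because the y'-coefficient 1 - 5/x has a pole at x = 0 and the y-coefficient -2/x + 8/x^2 has a pole at x = 0.
It is a regular singular point because x P_1(x) = p(x) = x - 5 and x^2 P_2(x) = q(x) = 8 - 2x are polynomials, hence analytic at x = 0.
p(0) = -5,  q(0) = 8.
Indicial equation: r(r-1) + p(0) r + q(0) = 0, i.e. r^2 + (p(0) - 1) r + q(0) = 0, i.e. r^2 - 6 r + 8 = 0.
Discriminant: (-6)^2 - 4(8) = 4, so r = (6 ± 2)/2.
Solving: r_1 = 4, r_2 = 2.

indicial: r^2 - 6 r + 8 = 0; roots r_1 = 4, r_2 = 2


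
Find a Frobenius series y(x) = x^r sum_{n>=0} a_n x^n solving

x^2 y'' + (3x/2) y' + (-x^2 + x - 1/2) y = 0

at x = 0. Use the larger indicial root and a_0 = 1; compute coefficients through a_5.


Write in Frobenius form y'' + (p(x)/x) y' + (q(x)/x^2) y = 0:
  p(x) = 3/2,  q(x) = -x^2 + x - 1/2.
Indicial equation: r(r-1) + (3/2) r + (-1/2) = 0 -> roots r_1 = 1/2, r_2 = -1.
Take r = r_1 = 1/2. Let y(x) = x^r sum_{n>=0} a_n x^n with a_0 = 1.
Substitute y = x^r sum a_n x^n and match x^{r+n}. The recurrence is
  D(n) a_n + 1 a_{n-1} - 1 a_{n-2} = 0,  where D(n) = (r+n)(r+n-1) + (3/2)(r+n) + (-1/2).
  a_n = [-1 a_{n-1} + 1 a_{n-2}] / D(n).
Since the indicial polynomial factors as (r - r_1)(r - r_2), D(n) = (r_1 + n - r_1)(r_1 + n - r_2) = n(n + 3/2).
Evaluating step by step (a_0 = 1):
  n = 1: D(1) = 1(1 + 3/2) = 5/2; numerator = -1(1) = -1; a_1 = (-1)/(5/2) = -2/5
  n = 2: D(2) = 2(2 + 3/2) = 7; numerator = -1(-2/5) + 1(1) = 7/5; a_2 = (7/5)/(7) = 1/5
  n = 3: D(3) = 3(3 + 3/2) = 27/2; numerator = -1(1/5) + 1(-2/5) = -3/5; a_3 = (-3/5)/(27/2) = -2/45
  n = 4: D(4) = 4(4 + 3/2) = 22; numerator = -1(-2/45) + 1(1/5) = 11/45; a_4 = (11/45)/(22) = 1/90
  n = 5: D(5) = 5(5 + 3/2) = 65/2; numerator = -1(1/90) + 1(-2/45) = -1/18; a_5 = (-1/18)/(65/2) = -1/585

r = 1/2; a_0 = 1; a_1 = -2/5; a_2 = 1/5; a_3 = -2/45; a_4 = 1/90; a_5 = -1/585


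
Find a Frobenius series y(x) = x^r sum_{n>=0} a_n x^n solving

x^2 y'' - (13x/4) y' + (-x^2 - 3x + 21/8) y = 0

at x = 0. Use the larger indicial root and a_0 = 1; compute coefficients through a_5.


Write in Frobenius form y'' + (p(x)/x) y' + (q(x)/x^2) y = 0:
  p(x) = -13/4,  q(x) = -x^2 - 3x + 21/8.
Indicial equation: r(r-1) + (-13/4) r + (21/8) = 0 -> roots r_1 = 7/2, r_2 = 3/4.
Take r = r_1 = 7/2. Let y(x) = x^r sum_{n>=0} a_n x^n with a_0 = 1.
Substitute y = x^r sum a_n x^n and match x^{r+n}. The recurrence is
  D(n) a_n - 3 a_{n-1} - 1 a_{n-2} = 0,  where D(n) = (r+n)(r+n-1) + (-13/4)(r+n) + (21/8).
  a_n = [3 a_{n-1} + 1 a_{n-2}] / D(n).
Since the indicial polynomial factors as (r - r_1)(r - r_2), D(n) = (r_1 + n - r_1)(r_1 + n - r_2) = n(n + 11/4).
Evaluating step by step (a_0 = 1):
  n = 1: D(1) = 1(1 + 11/4) = 15/4; numerator = 3(1) = 3; a_1 = (3)/(15/4) = 4/5
  n = 2: D(2) = 2(2 + 11/4) = 19/2; numerator = 3(4/5) + 1(1) = 17/5; a_2 = (17/5)/(19/2) = 34/95
  n = 3: D(3) = 3(3 + 11/4) = 69/4; numerator = 3(34/95) + 1(4/5) = 178/95; a_3 = (178/95)/(69/4) = 712/6555
  n = 4: D(4) = 4(4 + 11/4) = 27; numerator = 3(712/6555) + 1(34/95) = 1494/2185; a_4 = (1494/2185)/(27) = 166/6555
  n = 5: D(5) = 5(5 + 11/4) = 155/4; numerator = 3(166/6555) + 1(712/6555) = 242/1311; a_5 = (242/1311)/(155/4) = 968/203205

r = 7/2; a_0 = 1; a_1 = 4/5; a_2 = 34/95; a_3 = 712/6555; a_4 = 166/6555; a_5 = 968/203205


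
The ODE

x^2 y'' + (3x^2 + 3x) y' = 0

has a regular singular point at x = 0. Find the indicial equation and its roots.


Divide by x^2 to reach normal form y'' + P_1(x) y' + P_2(x) y = 0 with P_1(x) = 3 + 3/x and P_2(x) = 0.
x = 0 is a singular point because the y'-coefficient 3 + 3/x has a pole at x = 0.
It is a regular singular point because x P_1(x) = p(x) = 3x + 3 and x^2 P_2(x) = q(x) = 0 are polynomials, hence analytic at x = 0.
p(0) = 3,  q(0) = 0.
Indicial equation: r(r-1) + p(0) r + q(0) = 0, i.e. r^2 + (p(0) - 1) r + q(0) = 0, i.e. r^2 + 2 r = 0.
Discriminant: (2)^2 - 4(0) = 4, so r = (-2 ± 2)/2.
Solving: r_1 = 0, r_2 = -2.

indicial: r^2 + 2 r = 0; roots r_1 = 0, r_2 = -2


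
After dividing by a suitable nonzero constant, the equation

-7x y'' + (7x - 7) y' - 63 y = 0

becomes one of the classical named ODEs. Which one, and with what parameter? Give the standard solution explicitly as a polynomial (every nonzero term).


All three coefficients share the factor -7; dividing through by -7 gives  x y'' + (1 - x) y' + 9 y = 0.
This matches the Laguerre equation x y'' + (1 - x) y' + n y = 0 with n = 9; the polynomial solution is L_9(x).
With y = sum_k a_k x^k, matching x^k gives (k+1)k a_{k+1} + (k+1) a_{k+1} - k a_k + n a_k = 0, i.e. (k+1)^2 a_{k+1} = (k - n) a_k = (k - 9) a_k. The right side vanishes at k = 9, so the series terminates at degree 9.
Standard normalization L_n(0) = 1 gives a_0 = 1. Work upward with a_{k+1} = (k - 9) a_k / (k+1)^2:
  a_1 = (0 - 9)(1) / 1^2 = -9/1 = -9
  a_2 = (1 - 9)(-9) / 2^2 = 72/4 = 18
  a_3 = (2 - 9)(18) / 3^2 = -126/9 = -14
  a_4 = (3 - 9)(-14) / 4^2 = 84/16 = 21/4
  a_5 = (4 - 9)(21/4) / 5^2 = (-105/4)/25 = -21/20
  a_6 = (5 - 9)(-21/20) / 6^2 = (21/5)/36 = 7/60
  a_7 = (6 - 9)(7/60) / 7^2 = (-7/20)/49 = -1/140
  a_8 = (7 - 9)(-1/140) / 8^2 = (1/70)/64 = 1/4480
  a_9 = (8 - 9)(1/4480) / 9^2 = (-1/4480)/81 = -1/362880
Hence L_9(x) = -x^9/362880 + x^8/4480 - x^7/140 + 7 x^6/60 - 21 x^5/20 + 21 x^4/4 - 14 x^3 + 18 x^2 - 9 x + 1.

L_9(x); series = -x^9/362880 + x^8/4480 - x^7/140 + 7 x^6/60 - 21 x^5/20 + 21 x^4/4 - 14 x^3 + 18 x^2 - 9 x + 1


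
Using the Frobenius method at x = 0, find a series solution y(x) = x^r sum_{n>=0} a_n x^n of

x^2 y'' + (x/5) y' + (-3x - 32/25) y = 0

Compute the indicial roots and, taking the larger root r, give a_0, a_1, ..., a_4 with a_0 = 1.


Write in Frobenius form y'' + (p(x)/x) y' + (q(x)/x^2) y = 0:
  p(x) = 1/5,  q(x) = -3x - 32/25.
Indicial equation: r(r-1) + (1/5) r + (-32/25) = 0 -> roots r_1 = 8/5, r_2 = -4/5.
Take r = r_1 = 8/5. Let y(x) = x^r sum_{n>=0} a_n x^n with a_0 = 1.
Substitute y = x^r sum a_n x^n and match x^{r+n}. The recurrence is
  D(n) a_n - 3 a_{n-1} = 0,  where D(n) = (r+n)(r+n-1) + (1/5)(r+n) + (-32/25).
  a_n = 3 / D(n) * a_{n-1}.
Since the indicial polynomial factors as (r - r_1)(r - r_2), D(n) = (r_1 + n - r_1)(r_1 + n - r_2) = n(n + 12/5).
Evaluating step by step (a_0 = 1):
  n = 1: D(1) = 1(1 + 12/5) = 17/5; numerator = 3(1) = 3; a_1 = (3)/(17/5) = 15/17
  n = 2: D(2) = 2(2 + 12/5) = 44/5; numerator = 3(15/17) = 45/17; a_2 = (45/17)/(44/5) = 225/748
  n = 3: D(3) = 3(3 + 12/5) = 81/5; numerator = 3(225/748) = 675/748; a_3 = (675/748)/(81/5) = 125/2244
  n = 4: D(4) = 4(4 + 12/5) = 128/5; numerator = 3(125/2244) = 125/748; a_4 = (125/748)/(128/5) = 625/95744

r = 8/5; a_0 = 1; a_1 = 15/17; a_2 = 225/748; a_3 = 125/2244; a_4 = 625/95744


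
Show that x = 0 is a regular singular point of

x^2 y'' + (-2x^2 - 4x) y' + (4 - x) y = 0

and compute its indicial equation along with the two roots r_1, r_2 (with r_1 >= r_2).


Divide by x^2 to reach normal form y'' + P_1(x) y' + P_2(x) y = 0 with P_1(x) = -2 - 4/x and P_2(x) = -1/x + 4/x^2.
x = 0 is a singular point because the y'-coefficient -2 - 4/x has a pole at x = 0 and the y-coefficient -1/x + 4/x^2 has a pole at x = 0.
It is a regular singular point because x P_1(x) = p(x) = -2x - 4 and x^2 P_2(x) = q(x) = 4 - x are polynomials, hence analytic at x = 0.
p(0) = -4,  q(0) = 4.
Indicial equation: r(r-1) + p(0) r + q(0) = 0, i.e. r^2 + (p(0) - 1) r + q(0) = 0, i.e. r^2 - 5 r + 4 = 0.
Discriminant: (-5)^2 - 4(4) = 9, so r = (5 ± 3)/2.
Solving: r_1 = 4, r_2 = 1.

indicial: r^2 - 5 r + 4 = 0; roots r_1 = 4, r_2 = 1


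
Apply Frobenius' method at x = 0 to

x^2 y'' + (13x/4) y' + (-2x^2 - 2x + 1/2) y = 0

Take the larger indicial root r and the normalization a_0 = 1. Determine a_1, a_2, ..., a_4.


Write in Frobenius form y'' + (p(x)/x) y' + (q(x)/x^2) y = 0:
  p(x) = 13/4,  q(x) = -2x^2 - 2x + 1/2.
Indicial equation: r(r-1) + (13/4) r + (1/2) = 0 -> roots r_1 = -1/4, r_2 = -2.
Take r = r_1 = -1/4. Let y(x) = x^r sum_{n>=0} a_n x^n with a_0 = 1.
Substitute y = x^r sum a_n x^n and match x^{r+n}. The recurrence is
  D(n) a_n - 2 a_{n-1} - 2 a_{n-2} = 0,  where D(n) = (r+n)(r+n-1) + (13/4)(r+n) + (1/2).
  a_n = [2 a_{n-1} + 2 a_{n-2}] / D(n).
Since the indicial polynomial factors as (r - r_1)(r - r_2), D(n) = (r_1 + n - r_1)(r_1 + n - r_2) = n(n + 7/4).
Evaluating step by step (a_0 = 1):
  n = 1: D(1) = 1(1 + 7/4) = 11/4; numerator = 2(1) = 2; a_1 = (2)/(11/4) = 8/11
  n = 2: D(2) = 2(2 + 7/4) = 15/2; numerator = 2(8/11) + 2(1) = 38/11; a_2 = (38/11)/(15/2) = 76/165
  n = 3: D(3) = 3(3 + 7/4) = 57/4; numerator = 2(76/165) + 2(8/11) = 392/165; a_3 = (392/165)/(57/4) = 1568/9405
  n = 4: D(4) = 4(4 + 7/4) = 23; numerator = 2(1568/9405) + 2(76/165) = 2360/1881; a_4 = (2360/1881)/(23) = 2360/43263

r = -1/4; a_0 = 1; a_1 = 8/11; a_2 = 76/165; a_3 = 1568/9405; a_4 = 2360/43263


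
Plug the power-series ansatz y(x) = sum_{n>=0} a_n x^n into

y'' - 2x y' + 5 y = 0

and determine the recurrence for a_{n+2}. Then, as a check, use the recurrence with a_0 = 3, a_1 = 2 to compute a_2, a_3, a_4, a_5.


Substitute y = sum_n a_n x^n.
y''(x) has coefficient (n+2)(n+1) a_{n+2} at x^n;
-2 x y'(x) has coefficient -2 n a_n at x^n (shift);
5 y(x) has coefficient 5 a_n at x^n.
Matching x^n: (n+2)(n+1) a_{n+2} + (-2n + 5) a_n = 0.
Thus a_{n+2} = (2n - 5) / ((n+1)(n+2)) * a_n.

Check with a_0 = 3, a_1 = 2 (apply the recurrence for n = 0, 1, 2, 3): a_0 = 3, a_1 = 2, a_2 = -15/2, a_3 = -1, a_4 = 5/8, a_5 = -1/20.

a_(n+2) = (2n - 5) / ((n+1)(n+2)) * a_n; check: a_0 = 3, a_1 = 2, a_2 = -15/2, a_3 = -1, a_4 = 5/8, a_5 = -1/20


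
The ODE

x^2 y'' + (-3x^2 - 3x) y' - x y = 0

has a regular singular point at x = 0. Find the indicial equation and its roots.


Divide by x^2 to reach normal form y'' + P_1(x) y' + P_2(x) y = 0 with P_1(x) = -3 - 3/x and P_2(x) = -1/x.
x = 0 is a singular point because the y'-coefficient -3 - 3/x has a pole at x = 0 and the y-coefficient -1/x has a pole at x = 0.
It is a regular singular point because x P_1(x) = p(x) = -3x - 3 and x^2 P_2(x) = q(x) = -x are polynomials, hence analytic at x = 0.
p(0) = -3,  q(0) = 0.
Indicial equation: r(r-1) + p(0) r + q(0) = 0, i.e. r^2 + (p(0) - 1) r + q(0) = 0, i.e. r^2 - 4 r = 0.
Discriminant: (-4)^2 - 4(0) = 16, so r = (4 ± 4)/2.
Solving: r_1 = 4, r_2 = 0.

indicial: r^2 - 4 r = 0; roots r_1 = 4, r_2 = 0


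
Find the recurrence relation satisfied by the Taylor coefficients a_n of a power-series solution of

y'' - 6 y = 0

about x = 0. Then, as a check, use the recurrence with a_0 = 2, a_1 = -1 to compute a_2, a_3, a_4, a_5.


Substitute y = sum_n a_n x^n into y'' + (const) y = 0.
y''(x) = sum_{n>=0} (n+2)(n+1) a_{n+2} x^n.
The ODE becomes sum_n [(n+2)(n+1) a_{n+2} - 6 a_n] x^n = 0.
Setting each coefficient to zero gives the recurrence:
  (n+2)(n+1) a_{n+2} - 6 a_n = 0,
  a_{n+2} = 6 / ((n+1)(n+2)) a_n.

Check with a_0 = 2, a_1 = -1 (apply the recurrence for n = 0, 1, 2, 3): a_0 = 2, a_1 = -1, a_2 = 6, a_3 = -1, a_4 = 3, a_5 = -3/10.

a_{n+2} = 6/((n+1)(n+2)) * a_n; check: a_0 = 2, a_1 = -1, a_2 = 6, a_3 = -1, a_4 = 3, a_5 = -3/10


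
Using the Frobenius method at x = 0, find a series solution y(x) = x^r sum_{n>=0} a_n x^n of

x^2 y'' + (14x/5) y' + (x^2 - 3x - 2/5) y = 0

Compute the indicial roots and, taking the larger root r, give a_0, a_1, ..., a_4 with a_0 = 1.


Write in Frobenius form y'' + (p(x)/x) y' + (q(x)/x^2) y = 0:
  p(x) = 14/5,  q(x) = x^2 - 3x - 2/5.
Indicial equation: r(r-1) + (14/5) r + (-2/5) = 0 -> roots r_1 = 1/5, r_2 = -2.
Take r = r_1 = 1/5. Let y(x) = x^r sum_{n>=0} a_n x^n with a_0 = 1.
Substitute y = x^r sum a_n x^n and match x^{r+n}. The recurrence is
  D(n) a_n - 3 a_{n-1} + 1 a_{n-2} = 0,  where D(n) = (r+n)(r+n-1) + (14/5)(r+n) + (-2/5).
  a_n = [3 a_{n-1} - 1 a_{n-2}] / D(n).
Since the indicial polynomial factors as (r - r_1)(r - r_2), D(n) = (r_1 + n - r_1)(r_1 + n - r_2) = n(n + 11/5).
Evaluating step by step (a_0 = 1):
  n = 1: D(1) = 1(1 + 11/5) = 16/5; numerator = 3(1) = 3; a_1 = (3)/(16/5) = 15/16
  n = 2: D(2) = 2(2 + 11/5) = 42/5; numerator = 3(15/16) - 1(1) = 29/16; a_2 = (29/16)/(42/5) = 145/672
  n = 3: D(3) = 3(3 + 11/5) = 78/5; numerator = 3(145/672) - 1(15/16) = -65/224; a_3 = (-65/224)/(78/5) = -25/1344
  n = 4: D(4) = 4(4 + 11/5) = 124/5; numerator = 3(-25/1344) - 1(145/672) = -365/1344; a_4 = (-365/1344)/(124/5) = -1825/166656

r = 1/5; a_0 = 1; a_1 = 15/16; a_2 = 145/672; a_3 = -25/1344; a_4 = -1825/166656


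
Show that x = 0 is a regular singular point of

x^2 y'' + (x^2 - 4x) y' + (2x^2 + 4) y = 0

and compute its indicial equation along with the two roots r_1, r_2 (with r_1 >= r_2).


Divide by x^2 to reach normal form y'' + P_1(x) y' + P_2(x) y = 0 with P_1(x) = 1 - 4/x and P_2(x) = 2 + 4/x^2.
x = 0 is a singular point because the y'-coefficient 1 - 4/x has a pole at x = 0 and the y-coefficient 2 + 4/x^2 has a pole at x = 0.
It is a regular singular point because x P_1(x) = p(x) = x - 4 and x^2 P_2(x) = q(x) = 2x^2 + 4 are polynomials, hence analytic at x = 0.
p(0) = -4,  q(0) = 4.
Indicial equation: r(r-1) + p(0) r + q(0) = 0, i.e. r^2 + (p(0) - 1) r + q(0) = 0, i.e. r^2 - 5 r + 4 = 0.
Discriminant: (-5)^2 - 4(4) = 9, so r = (5 ± 3)/2.
Solving: r_1 = 4, r_2 = 1.

indicial: r^2 - 5 r + 4 = 0; roots r_1 = 4, r_2 = 1


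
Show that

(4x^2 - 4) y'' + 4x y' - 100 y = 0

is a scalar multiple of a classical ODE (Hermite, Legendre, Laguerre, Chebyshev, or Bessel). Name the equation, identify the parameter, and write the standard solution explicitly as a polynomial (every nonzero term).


All three coefficients share the factor -4; dividing through by -4 gives  (1 - x^2) y'' - x y' + 25 y = 0.
This matches the Chebyshev equation (1 - x^2) y'' - x y' + n^2 y = 0 (note the -x y' term, not -2x y') with n^2 = 25, so n = 5; the polynomial solution is T_5(x).
With y = sum_k a_k x^k, matching x^k gives (k+2)(k+1) a_{k+2} = (k^2 - n^2) a_k = (k - 5)(k + 5) a_k. The right side vanishes at k = 5, so the series with the parity of 5 terminates at degree 5.
Standard normalization: leading coefficient of T_n is 2^(n-1), so a_5 = 2^4 = 16. Work downward with a_k = (k+1)(k+2) a_{k+2} / ((k - 5)(k + 5)):
  a_3 = (4)(5)(16) / ((3 - 5)(3 + 5)) = 320/(-16) = -20
  a_1 = (2)(3)(-20) / ((1 - 5)(1 + 5)) = -120/(-24) = 5
Hence T_5(x) = 16 x^5 - 20 x^3 + 5 x.

T_5(x); series = 16 x^5 - 20 x^3 + 5 x


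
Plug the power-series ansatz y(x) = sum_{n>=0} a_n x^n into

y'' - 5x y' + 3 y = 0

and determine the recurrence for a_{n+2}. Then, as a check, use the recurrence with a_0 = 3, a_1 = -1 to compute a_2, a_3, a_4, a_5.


Substitute y = sum_n a_n x^n.
y''(x) has coefficient (n+2)(n+1) a_{n+2} at x^n;
-5 x y'(x) has coefficient -5 n a_n at x^n (shift);
3 y(x) has coefficient 3 a_n at x^n.
Matching x^n: (n+2)(n+1) a_{n+2} + (-5n + 3) a_n = 0.
Thus a_{n+2} = (5n - 3) / ((n+1)(n+2)) * a_n.

Check with a_0 = 3, a_1 = -1 (apply the recurrence for n = 0, 1, 2, 3): a_0 = 3, a_1 = -1, a_2 = -9/2, a_3 = -1/3, a_4 = -21/8, a_5 = -1/5.

a_(n+2) = (5n - 3) / ((n+1)(n+2)) * a_n; check: a_0 = 3, a_1 = -1, a_2 = -9/2, a_3 = -1/3, a_4 = -21/8, a_5 = -1/5


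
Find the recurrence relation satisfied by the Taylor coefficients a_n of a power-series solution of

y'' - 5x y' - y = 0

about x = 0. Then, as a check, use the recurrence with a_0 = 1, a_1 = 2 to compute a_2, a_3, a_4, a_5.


Substitute y = sum_n a_n x^n.
y''(x) has coefficient (n+2)(n+1) a_{n+2} at x^n;
-5 x y'(x) has coefficient -5 n a_n at x^n (shift);
-y(x) has coefficient -1 a_n at x^n.
Matching x^n: (n+2)(n+1) a_{n+2} + (-5n - 1) a_n = 0.
Thus a_{n+2} = (5n + 1) / ((n+1)(n+2)) * a_n.

Check with a_0 = 1, a_1 = 2 (apply the recurrence for n = 0, 1, 2, 3): a_0 = 1, a_1 = 2, a_2 = 1/2, a_3 = 2, a_4 = 11/24, a_5 = 8/5.

a_(n+2) = (5n + 1) / ((n+1)(n+2)) * a_n; check: a_0 = 1, a_1 = 2, a_2 = 1/2, a_3 = 2, a_4 = 11/24, a_5 = 8/5


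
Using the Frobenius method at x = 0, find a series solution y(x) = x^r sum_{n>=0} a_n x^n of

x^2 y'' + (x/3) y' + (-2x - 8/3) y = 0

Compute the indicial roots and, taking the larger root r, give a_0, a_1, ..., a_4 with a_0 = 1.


Write in Frobenius form y'' + (p(x)/x) y' + (q(x)/x^2) y = 0:
  p(x) = 1/3,  q(x) = -2x - 8/3.
Indicial equation: r(r-1) + (1/3) r + (-8/3) = 0 -> roots r_1 = 2, r_2 = -4/3.
Take r = r_1 = 2. Let y(x) = x^r sum_{n>=0} a_n x^n with a_0 = 1.
Substitute y = x^r sum a_n x^n and match x^{r+n}. The recurrence is
  D(n) a_n - 2 a_{n-1} = 0,  where D(n) = (r+n)(r+n-1) + (1/3)(r+n) + (-8/3).
  a_n = 2 / D(n) * a_{n-1}.
Since the indicial polynomial factors as (r - r_1)(r - r_2), D(n) = (r_1 + n - r_1)(r_1 + n - r_2) = n(n + 10/3).
Evaluating step by step (a_0 = 1):
  n = 1: D(1) = 1(1 + 10/3) = 13/3; numerator = 2(1) = 2; a_1 = (2)/(13/3) = 6/13
  n = 2: D(2) = 2(2 + 10/3) = 32/3; numerator = 2(6/13) = 12/13; a_2 = (12/13)/(32/3) = 9/104
  n = 3: D(3) = 3(3 + 10/3) = 19; numerator = 2(9/104) = 9/52; a_3 = (9/52)/(19) = 9/988
  n = 4: D(4) = 4(4 + 10/3) = 88/3; numerator = 2(9/988) = 9/494; a_4 = (9/494)/(88/3) = 27/43472

r = 2; a_0 = 1; a_1 = 6/13; a_2 = 9/104; a_3 = 9/988; a_4 = 27/43472


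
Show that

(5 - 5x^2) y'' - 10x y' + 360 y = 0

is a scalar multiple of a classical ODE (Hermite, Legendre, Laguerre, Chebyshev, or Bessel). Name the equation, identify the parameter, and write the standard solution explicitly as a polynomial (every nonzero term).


All three coefficients share the factor 5; dividing through by 5 gives  (1 - x^2) y'' - 2x y' + 72 y = 0.
This matches the Legendre equation (1 - x^2) y'' - 2x y' + n(n+1) y = 0 (note the -2x y' term) with n(n+1) = 72, so n = 8; the polynomial solution is P_8(x).
With y = sum_k a_k x^k, matching x^k gives (k+2)(k+1) a_{k+2} = [k(k+1) - n(n+1)] a_k = (k - 8)(k + 9) a_k. The right side vanishes at k = 8, so the series with the parity of 8 terminates at degree 8.
Standard normalization (P_n(1) = 1): leading coefficient (2n)!/(2^n (n!)^2) = 20922789888000/(256*1625702400) = 6435/128, so a_8 = 6435/128. Work downward with a_k = (k+1)(k+2) a_{k+2} / ((k - 8)(k + 9)):
  a_6 = (7)(8)(6435/128) / ((6 - 8)(6 + 9)) = (45045/16)/(-30) = -3003/32
  a_4 = (5)(6)(-3003/32) / ((4 - 8)(4 + 9)) = (-45045/16)/(-52) = 3465/64
  a_2 = (3)(4)(3465/64) / ((2 - 8)(2 + 9)) = (10395/16)/(-66) = -315/32
  a_0 = (1)(2)(-315/32) / ((0 - 8)(0 + 9)) = (-315/16)/(-72) = 35/128
Hence P_8(x) = 6435 x^8/128 - 3003 x^6/32 + 3465 x^4/64 - 315 x^2/32 + 35/128.

P_8(x); series = 6435 x^8/128 - 3003 x^6/32 + 3465 x^4/64 - 315 x^2/32 + 35/128


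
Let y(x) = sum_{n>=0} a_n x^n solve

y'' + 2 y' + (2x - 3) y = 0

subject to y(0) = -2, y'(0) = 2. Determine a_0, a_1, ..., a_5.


Ansatz: y(x) = sum_{n>=0} a_n x^n, so y'(x) = sum_{n>=1} n a_n x^(n-1) and y''(x) = sum_{n>=2} n(n-1) a_n x^(n-2).
Substitute into P(x) y'' + Q(x) y' + R(x) y = 0 with P(x) = 1, Q(x) = 2, R(x) = 2x - 3, and match powers of x.
Initial conditions: a_0 = -2, a_1 = 2.
Setting the coefficient of each power of x to zero and solving order by order (substituting the coefficients already found):
  x^0: 2 a_2 + 2 a_1 - 3 a_0 = 0  ->  2 a_2 = -2 a_1 + 3 a_0 = -10  ->  a_2 = -5
  x^1: 6 a_3 + 4 a_2 - 3 a_1 + 2 a_0 = 0  ->  6 a_3 = -4 a_2 + 3 a_1 - 2 a_0 = 30  ->  a_3 = 5
  x^2: 12 a_4 + 6 a_3 - 3 a_2 + 2 a_1 = 0  ->  12 a_4 = -6 a_3 + 3 a_2 - 2 a_1 = -49  ->  a_4 = -49/12
  x^3: 20 a_5 + 8 a_4 - 3 a_3 + 2 a_2 = 0  ->  20 a_5 = -8 a_4 + 3 a_3 - 2 a_2 = 173/3  ->  a_5 = 173/60
Truncated series: y(x) = -2 + 2 x - 5 x^2 + 5 x^3 - (49/12) x^4 + (173/60) x^5 + O(x^6).

a_0 = -2; a_1 = 2; a_2 = -5; a_3 = 5; a_4 = -49/12; a_5 = 173/60


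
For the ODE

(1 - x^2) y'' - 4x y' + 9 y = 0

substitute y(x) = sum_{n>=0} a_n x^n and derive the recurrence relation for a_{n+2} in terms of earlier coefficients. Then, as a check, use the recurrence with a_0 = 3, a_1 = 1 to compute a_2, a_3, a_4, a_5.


Substitute y = sum_n a_n x^n.
(1 - 1 x^2) y'' contributes (n+2)(n+1) a_{n+2} - n(n-1) a_n at x^n.
-4 x y'(x) contributes -4 n a_n at x^n.
9 y(x) contributes 9 a_n at x^n.
Matching x^n: (n+2)(n+1) a_{n+2} + (-n(n-1) - 4 n + 9) a_n = 0.
Thus a_{n+2} = (n(n-1) + 4 n - 9) / ((n+1)(n+2)) * a_n.

Check with a_0 = 3, a_1 = 1 (apply the recurrence for n = 0, 1, 2, 3): a_0 = 3, a_1 = 1, a_2 = -27/2, a_3 = -5/6, a_4 = -9/8, a_5 = -3/8.

a_(n+2) = (n(n-1) + 4 n - 9) / ((n+1)(n+2)) * a_n; check: a_0 = 3, a_1 = 1, a_2 = -27/2, a_3 = -5/6, a_4 = -9/8, a_5 = -3/8


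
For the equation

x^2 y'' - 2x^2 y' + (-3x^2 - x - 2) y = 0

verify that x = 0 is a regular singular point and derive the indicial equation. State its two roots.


Divide by x^2 to reach normal form y'' + P_1(x) y' + P_2(x) y = 0 with P_1(x) = -2 and P_2(x) = -3 - 1/x - 2/x^2.
x = 0 is a singular point because the y-coefficient -3 - 1/x - 2/x^2 has a pole at x = 0.
It is a regular singular point because x P_1(x) = p(x) = -2x and x^2 P_2(x) = q(x) = -3x^2 - x - 2 are polynomials, hence analytic at x = 0.
p(0) = 0,  q(0) = -2.
Indicial equation: r(r-1) + p(0) r + q(0) = 0, i.e. r^2 + (p(0) - 1) r + q(0) = 0, i.e. r^2 - 1 r - 2 = 0.
Discriminant: (-1)^2 - 4(-2) = 9, so r = (1 ± 3)/2.
Solving: r_1 = 2, r_2 = -1.

indicial: r^2 - 1 r - 2 = 0; roots r_1 = 2, r_2 = -1


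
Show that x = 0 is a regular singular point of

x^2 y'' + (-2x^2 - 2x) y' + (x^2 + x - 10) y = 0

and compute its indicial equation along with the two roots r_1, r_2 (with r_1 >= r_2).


Divide by x^2 to reach normal form y'' + P_1(x) y' + P_2(x) y = 0 with P_1(x) = -2 - 2/x and P_2(x) = 1 + 1/x - 10/x^2.
x = 0 is a singular point because the y'-coefficient -2 - 2/x has a pole at x = 0 and the y-coefficient 1 + 1/x - 10/x^2 has a pole at x = 0.
It is a regular singular point because x P_1(x) = p(x) = -2x - 2 and x^2 P_2(x) = q(x) = x^2 + x - 10 are polynomials, hence analytic at x = 0.
p(0) = -2,  q(0) = -10.
Indicial equation: r(r-1) + p(0) r + q(0) = 0, i.e. r^2 + (p(0) - 1) r + q(0) = 0, i.e. r^2 - 3 r - 10 = 0.
Discriminant: (-3)^2 - 4(-10) = 49, so r = (3 ± 7)/2.
Solving: r_1 = 5, r_2 = -2.

indicial: r^2 - 3 r - 10 = 0; roots r_1 = 5, r_2 = -2


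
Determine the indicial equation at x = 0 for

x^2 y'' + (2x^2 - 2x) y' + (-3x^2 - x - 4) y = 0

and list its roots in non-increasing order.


Divide by x^2 to reach normal form y'' + P_1(x) y' + P_2(x) y = 0 with P_1(x) = 2 - 2/x and P_2(x) = -3 - 1/x - 4/x^2.
x = 0 is a singular point because the y'-coefficient 2 - 2/x has a pole at x = 0 and the y-coefficient -3 - 1/x - 4/x^2 has a pole at x = 0.
It is a regular singular point because x P_1(x) = p(x) = 2x - 2 and x^2 P_2(x) = q(x) = -3x^2 - x - 4 are polynomials, hence analytic at x = 0.
p(0) = -2,  q(0) = -4.
Indicial equation: r(r-1) + p(0) r + q(0) = 0, i.e. r^2 + (p(0) - 1) r + q(0) = 0, i.e. r^2 - 3 r - 4 = 0.
Discriminant: (-3)^2 - 4(-4) = 25, so r = (3 ± 5)/2.
Solving: r_1 = 4, r_2 = -1.

indicial: r^2 - 3 r - 4 = 0; roots r_1 = 4, r_2 = -1


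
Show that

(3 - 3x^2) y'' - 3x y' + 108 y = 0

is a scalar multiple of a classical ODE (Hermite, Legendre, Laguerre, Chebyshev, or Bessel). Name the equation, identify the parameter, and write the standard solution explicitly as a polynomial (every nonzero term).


All three coefficients share the factor 3; dividing through by 3 gives  (1 - x^2) y'' - x y' + 36 y = 0.
This matches the Chebyshev equation (1 - x^2) y'' - x y' + n^2 y = 0 (note the -x y' term, not -2x y') with n^2 = 36, so n = 6; the polynomial solution is T_6(x).
With y = sum_k a_k x^k, matching x^k gives (k+2)(k+1) a_{k+2} = (k^2 - n^2) a_k = (k - 6)(k + 6) a_k. The right side vanishes at k = 6, so the series with the parity of 6 terminates at degree 6.
Standard normalization: leading coefficient of T_n is 2^(n-1), so a_6 = 2^5 = 32. Work downward with a_k = (k+1)(k+2) a_{k+2} / ((k - 6)(k + 6)):
  a_4 = (5)(6)(32) / ((4 - 6)(4 + 6)) = 960/(-20) = -48
  a_2 = (3)(4)(-48) / ((2 - 6)(2 + 6)) = -576/(-32) = 18
  a_0 = (1)(2)(18) / ((0 - 6)(0 + 6)) = 36/(-36) = -1
Hence T_6(x) = 32 x^6 - 48 x^4 + 18 x^2 - 1.

T_6(x); series = 32 x^6 - 48 x^4 + 18 x^2 - 1
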